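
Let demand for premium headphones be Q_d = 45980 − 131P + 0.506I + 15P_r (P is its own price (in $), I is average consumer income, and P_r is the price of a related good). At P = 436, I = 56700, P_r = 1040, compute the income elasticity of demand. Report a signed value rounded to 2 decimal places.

0.87

At the given values, Q_d = 45980 − 131(436) + 0.506(56700) + 15(1040) = 33154.2.
∂Q_d/∂I = 0.506.
E = (0.506) × (56700/33154.2) = 0.8653…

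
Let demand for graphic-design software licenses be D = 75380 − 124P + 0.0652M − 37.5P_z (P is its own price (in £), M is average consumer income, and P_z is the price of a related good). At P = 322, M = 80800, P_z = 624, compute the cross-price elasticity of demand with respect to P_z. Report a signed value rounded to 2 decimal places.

At the given values, D = 75380 − 124(322) + 0.0652(80800) − 37.5(624) = 17320.16.
∂D/∂P_z = -37.5.
E = (-37.5) × (624/17320.16) = -1.3510…

-1.35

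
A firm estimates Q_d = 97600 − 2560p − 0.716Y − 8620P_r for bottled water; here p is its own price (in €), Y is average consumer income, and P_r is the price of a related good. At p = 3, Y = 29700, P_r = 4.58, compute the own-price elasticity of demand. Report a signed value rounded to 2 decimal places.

-0.26

At the given values, Q_d = 97600 − 2560(3) − 0.716(29700) − 8620(4.58) = 29175.2.
∂Q_d/∂p = −2560.
E = (-2560) × (3/29175.2) = -0.2632…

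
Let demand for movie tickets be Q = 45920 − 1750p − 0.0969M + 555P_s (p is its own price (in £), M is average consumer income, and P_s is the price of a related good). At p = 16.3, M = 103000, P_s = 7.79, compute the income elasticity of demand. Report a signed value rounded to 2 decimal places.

-0.85

At the given values, Q = 45920 − 1750(16.3) − 0.0969(103000) + 555(7.79) = 11737.75.
∂Q/∂M = -0.0969.
E = (-0.0969) × (103000/11737.75) = -0.8503…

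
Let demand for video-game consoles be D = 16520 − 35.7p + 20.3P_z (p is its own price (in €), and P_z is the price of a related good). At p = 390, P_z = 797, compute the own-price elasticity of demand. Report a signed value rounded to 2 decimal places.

At the given values, D = 16520 − 35.7(390) + 20.3(797) = 18776.1.
∂D/∂p = −35.7.
E = (-35.7) × (390/18776.1) = -0.7415…

-0.74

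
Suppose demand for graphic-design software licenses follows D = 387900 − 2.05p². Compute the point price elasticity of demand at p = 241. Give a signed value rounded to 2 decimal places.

-0.89

dD/dp = −2·2.05·p = -988.1. At p = 241, D = 268833.95.
Ed = (dD/dp)·(p/D) = (-988.1) × (241/268833.95) = -0.8857…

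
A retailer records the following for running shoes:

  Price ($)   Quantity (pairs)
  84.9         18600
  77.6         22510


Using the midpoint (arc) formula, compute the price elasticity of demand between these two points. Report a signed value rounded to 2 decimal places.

-2.12

%ΔQ = (22510 − 18600) / [(18600 + 22510)/2] = 3910/20555 = 0.190221…
%ΔP = (77.6 − 84.9) / [(84.9 + 77.6)/2] = -7.3/81.25 = -0.089846…
Arc Ed = %ΔQ / %ΔP = (3910/20555) / (-7.3/81.25) = -2.1171…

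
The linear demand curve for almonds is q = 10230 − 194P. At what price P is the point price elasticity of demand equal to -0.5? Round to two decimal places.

Ed = −194P/(10230 − 194P). Set this equal to -0.5:
194P = 0.5·(10230 − 194P) ⇒ 194P(1 + 0.5) = 0.5·10230
P = 0.5·10230 / (194·1.5) = 17.5773…

17.58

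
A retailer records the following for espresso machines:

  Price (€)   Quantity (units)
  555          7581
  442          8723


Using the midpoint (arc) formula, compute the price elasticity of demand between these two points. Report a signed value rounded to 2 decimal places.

-0.62

%ΔQ = (8723 − 7581) / [(7581 + 8723)/2] = 1142/8152 = 0.140088…
%ΔP = (442 − 555) / [(555 + 442)/2] = -113/498.5 = -0.226680…
Arc Ed = %ΔQ / %ΔP = (1142/8152) / (-113/498.5) = -0.6180…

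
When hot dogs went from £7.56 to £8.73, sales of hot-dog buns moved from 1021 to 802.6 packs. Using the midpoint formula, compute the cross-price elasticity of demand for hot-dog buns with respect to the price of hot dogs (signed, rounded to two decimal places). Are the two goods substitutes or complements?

%ΔQ_{hot-dog buns} = (802.6 − 1021)/avg = -218.4/911.8 = -0.239526…
%ΔP_{hot dogs} = (8.73 − 7.56)/avg = 1.17/8.145 = 0.143646…
E_cross = (-218.4/911.8) / (1.17/8.145) = -1.6674…
E_cross < 0 ⇒ the goods are complements.

-1.67; complements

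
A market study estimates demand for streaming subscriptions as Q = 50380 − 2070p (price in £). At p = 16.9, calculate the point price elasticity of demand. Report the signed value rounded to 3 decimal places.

-2.272

dQ/dp = −2070. At p = 16.9, Q = 50380 − 2070(16.9) = 15397.
Ed = (dQ/dp)·(p/Q) = −2070 × (16.9/15397) = -2.27206…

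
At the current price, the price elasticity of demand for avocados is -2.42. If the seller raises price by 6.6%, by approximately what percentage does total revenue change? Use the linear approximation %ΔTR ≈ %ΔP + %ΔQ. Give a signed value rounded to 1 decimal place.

%ΔQ ≈ Ed × %ΔP = (-2.42) × (+6.6%) = -15.9720%
%ΔTR ≈ %ΔP + %ΔQ = (+6.6%) + (-15.9720%) = -9.3720%

-9.4%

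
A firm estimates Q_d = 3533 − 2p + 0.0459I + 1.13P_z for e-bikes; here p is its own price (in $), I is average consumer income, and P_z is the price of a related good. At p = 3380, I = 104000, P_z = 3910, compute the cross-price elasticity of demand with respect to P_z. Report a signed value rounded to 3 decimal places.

0.741

At the given values, Q_d = 3533 − 2(3380) + 0.0459(104000) + 1.13(3910) = 5964.9.
∂Q_d/∂P_z = 1.13.
E = (1.13) × (3910/5964.9) = 0.74071…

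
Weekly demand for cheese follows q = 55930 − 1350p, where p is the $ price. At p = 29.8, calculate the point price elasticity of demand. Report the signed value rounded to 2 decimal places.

-2.56

dq/dp = −1350. At p = 29.8, q = 55930 − 1350(29.8) = 15700.
Ed = (dq/dp)·(p/q) = −1350 × (29.8/15700) = -2.5624…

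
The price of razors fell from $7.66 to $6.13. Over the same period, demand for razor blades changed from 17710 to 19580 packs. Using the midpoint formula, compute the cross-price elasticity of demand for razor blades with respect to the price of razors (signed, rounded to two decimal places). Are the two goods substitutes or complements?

-0.45; complements

%ΔQ_{razor blades} = (19580 − 17710)/avg = 1870/18645 = 0.100294…
%ΔP_{razors} = (6.13 − 7.66)/avg = -1.53/6.895 = -0.221899…
E_cross = (1870/18645) / (-1.53/6.895) = -0.4519…
E_cross < 0 ⇒ the goods are complements.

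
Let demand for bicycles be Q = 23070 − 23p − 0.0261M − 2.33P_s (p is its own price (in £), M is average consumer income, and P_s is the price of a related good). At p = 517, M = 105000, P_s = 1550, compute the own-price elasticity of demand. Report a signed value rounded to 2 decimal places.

-2.46

At the given values, Q = 23070 − 23(517) − 0.0261(105000) − 2.33(1550) = 4827.
∂Q/∂p = −23.
E = (-23) × (517/4827) = -2.4634…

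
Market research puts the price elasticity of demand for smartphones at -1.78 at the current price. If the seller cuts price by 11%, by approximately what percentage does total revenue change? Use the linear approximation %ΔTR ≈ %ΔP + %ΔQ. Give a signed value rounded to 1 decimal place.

%ΔQ ≈ Ed × %ΔP = (-1.78) × (-11%) = +19.5800%
%ΔTR ≈ %ΔP + %ΔQ = (-11%) + (+19.5800%) = +8.5800%

+8.6%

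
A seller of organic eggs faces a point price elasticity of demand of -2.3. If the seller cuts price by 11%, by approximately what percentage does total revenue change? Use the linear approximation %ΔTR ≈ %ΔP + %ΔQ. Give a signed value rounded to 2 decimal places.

+14.30%

%ΔQ ≈ Ed × %ΔP = (-2.3) × (-11%) = +25.3000%
%ΔTR ≈ %ΔP + %ΔQ = (-11%) + (+25.3000%) = +14.3000%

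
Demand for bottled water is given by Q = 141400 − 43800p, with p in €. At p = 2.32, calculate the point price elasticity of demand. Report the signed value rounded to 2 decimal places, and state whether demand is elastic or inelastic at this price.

-2.55; elastic

dQ/dp = −43800. At p = 2.32, Q = 141400 − 43800(2.32) = 39784.
Ed = (dQ/dp)·(p/Q) = −43800 × (2.32/39784) = -2.5541…
|Ed| = 2.55 > 1, so demand is elastic.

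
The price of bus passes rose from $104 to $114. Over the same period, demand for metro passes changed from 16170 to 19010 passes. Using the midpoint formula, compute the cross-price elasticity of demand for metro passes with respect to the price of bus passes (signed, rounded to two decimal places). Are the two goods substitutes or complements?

%ΔQ_{metro passes} = (19010 − 16170)/avg = 2840/17590 = 0.161455…
%ΔP_{bus passes} = (114 − 104)/avg = 10/109 = 0.091743…
E_cross = (2840/17590) / (10/109) = 1.7598…
E_cross > 0 ⇒ the goods are substitutes.

1.76; substitutes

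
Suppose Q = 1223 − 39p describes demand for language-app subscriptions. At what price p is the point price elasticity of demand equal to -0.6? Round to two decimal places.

11.76

Ed = −39p/(1223 − 39p). Set this equal to -0.6:
39p = 0.6·(1223 − 39p) ⇒ 39p(1 + 0.6) = 0.6·1223
p = 0.6·1223 / (39·1.6) = 11.7596…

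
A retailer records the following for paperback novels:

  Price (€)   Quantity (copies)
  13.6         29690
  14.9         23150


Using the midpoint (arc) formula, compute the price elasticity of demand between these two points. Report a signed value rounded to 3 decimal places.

%ΔQ = (23150 − 29690) / [(29690 + 23150)/2] = -6540/26420 = -0.247539…
%ΔP = (14.9 − 13.6) / [(13.6 + 14.9)/2] = 1.3/14.25 = 0.091228…
Arc Ed = %ΔQ / %ΔP = (-6540/26420) / (1.3/14.25) = -2.71341…

-2.713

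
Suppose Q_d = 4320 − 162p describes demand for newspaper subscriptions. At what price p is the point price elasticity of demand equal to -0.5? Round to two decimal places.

8.89

Ed = −162p/(4320 − 162p). Set this equal to -0.5:
162p = 0.5·(4320 − 162p) ⇒ 162p(1 + 0.5) = 0.5·4320
p = 0.5·4320 / (162·1.5) = 8.8888…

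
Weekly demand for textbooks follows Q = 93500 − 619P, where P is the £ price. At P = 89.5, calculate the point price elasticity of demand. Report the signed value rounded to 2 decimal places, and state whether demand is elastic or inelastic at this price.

dQ/dP = −619. At P = 89.5, Q = 93500 − 619(89.5) = 38099.5.
Ed = (dQ/dP)·(P/Q) = −619 × (89.5/38099.5) = -1.4541…
|Ed| = 1.45 > 1, so demand is elastic.

-1.45; elastic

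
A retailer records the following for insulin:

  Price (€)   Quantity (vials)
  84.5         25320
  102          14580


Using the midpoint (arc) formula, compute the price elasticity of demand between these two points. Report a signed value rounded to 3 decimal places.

-2.869

%ΔQ = (14580 − 25320) / [(25320 + 14580)/2] = -10740/19950 = -0.538345…
%ΔP = (102 − 84.5) / [(84.5 + 102)/2] = 17.5/93.25 = 0.187667…
Arc Ed = %ΔQ / %ΔP = (-10740/19950) / (17.5/93.25) = -2.86861…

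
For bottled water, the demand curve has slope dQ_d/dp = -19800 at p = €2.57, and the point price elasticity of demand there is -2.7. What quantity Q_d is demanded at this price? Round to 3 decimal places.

18846.667

Ed = (dQ_d/dp)·(p/Q_d) ⇒ Q_d = (dQ_d/dp)·p/Ed = (-19800)·2.57/(-2.7) = 18846.66666…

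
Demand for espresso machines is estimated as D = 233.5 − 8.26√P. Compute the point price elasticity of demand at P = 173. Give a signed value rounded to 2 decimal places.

dD/dP = −8.26/(2√P) = -0.313998. At P = 173, D = 124.857.
Ed = (dD/dP)·(P/D) = (-0.313998) × (173/124.857) = -0.4350…

-0.44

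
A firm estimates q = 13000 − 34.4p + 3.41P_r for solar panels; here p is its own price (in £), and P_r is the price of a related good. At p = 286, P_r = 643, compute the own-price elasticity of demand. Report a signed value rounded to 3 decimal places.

At the given values, q = 13000 − 34.4(286) + 3.41(643) = 5354.23.
∂q/∂p = −34.4.
E = (-34.4) × (286/5354.23) = -1.83750…

-1.838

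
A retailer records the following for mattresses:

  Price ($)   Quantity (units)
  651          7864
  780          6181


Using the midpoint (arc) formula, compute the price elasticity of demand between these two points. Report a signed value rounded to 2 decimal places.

-1.33

%ΔQ = (6181 − 7864) / [(7864 + 6181)/2] = -1683/7022.5 = -0.239658…
%ΔP = (780 − 651) / [(651 + 780)/2] = 129/715.5 = 0.180293…
Arc Ed = %ΔQ / %ΔP = (-1683/7022.5) / (129/715.5) = -1.3292…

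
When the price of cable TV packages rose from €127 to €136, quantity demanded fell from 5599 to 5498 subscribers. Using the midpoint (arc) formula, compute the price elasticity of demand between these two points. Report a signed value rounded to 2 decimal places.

-0.27

%ΔQ = (5498 − 5599) / [(5599 + 5498)/2] = -101/5548.5 = -0.018203…
%ΔP = (136 − 127) / [(127 + 136)/2] = 9/131.5 = 0.068441…
Arc Ed = %ΔQ / %ΔP = (-101/5548.5) / (9/131.5) = -0.2659…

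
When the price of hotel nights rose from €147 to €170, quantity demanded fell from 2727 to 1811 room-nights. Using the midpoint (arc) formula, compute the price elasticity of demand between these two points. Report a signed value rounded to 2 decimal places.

-2.78

%ΔQ = (1811 − 2727) / [(2727 + 1811)/2] = -916/2269 = -0.403702…
%ΔP = (170 − 147) / [(147 + 170)/2] = 23/158.5 = 0.145110…
Arc Ed = %ΔQ / %ΔP = (-916/2269) / (23/158.5) = -2.7820…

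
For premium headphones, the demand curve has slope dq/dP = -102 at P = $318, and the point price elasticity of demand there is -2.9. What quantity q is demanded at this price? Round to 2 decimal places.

11184.83

Ed = (dq/dP)·(P/q) ⇒ q = (dq/dP)·P/Ed = (-102)·318/(-2.9) = 11184.8275…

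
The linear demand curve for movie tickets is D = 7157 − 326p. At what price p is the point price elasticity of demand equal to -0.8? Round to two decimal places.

Ed = −326p/(7157 − 326p). Set this equal to -0.8:
326p = 0.8·(7157 − 326p) ⇒ 326p(1 + 0.8) = 0.8·7157
p = 0.8·7157 / (326·1.8) = 9.7573…

9.76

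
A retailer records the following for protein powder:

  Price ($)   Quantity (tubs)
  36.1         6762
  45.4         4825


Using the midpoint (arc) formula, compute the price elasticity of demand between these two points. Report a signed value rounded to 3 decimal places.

%ΔQ = (4825 − 6762) / [(6762 + 4825)/2] = -1937/5793.5 = -0.334340…
%ΔP = (45.4 − 36.1) / [(36.1 + 45.4)/2] = 9.3/40.75 = 0.228220…
Arc Ed = %ΔQ / %ΔP = (-1937/5793.5) / (9.3/40.75) = -1.46498…

-1.465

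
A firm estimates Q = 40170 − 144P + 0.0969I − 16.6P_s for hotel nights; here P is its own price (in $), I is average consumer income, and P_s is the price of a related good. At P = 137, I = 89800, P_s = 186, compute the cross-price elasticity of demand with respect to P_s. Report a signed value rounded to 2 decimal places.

-0.12

At the given values, Q = 40170 − 144(137) + 0.0969(89800) − 16.6(186) = 26056.02.
∂Q/∂P_s = -16.6.
E = (-16.6) × (186/26056.02) = -0.1184…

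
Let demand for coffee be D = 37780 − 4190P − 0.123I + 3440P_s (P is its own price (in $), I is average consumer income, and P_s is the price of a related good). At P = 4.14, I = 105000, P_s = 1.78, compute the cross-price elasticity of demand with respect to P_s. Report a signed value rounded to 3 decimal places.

0.449

At the given values, D = 37780 − 4190(4.14) − 0.123(105000) + 3440(1.78) = 13641.6.
∂D/∂P_s = 3440.
E = (3440) × (1.78/13641.6) = 0.44886…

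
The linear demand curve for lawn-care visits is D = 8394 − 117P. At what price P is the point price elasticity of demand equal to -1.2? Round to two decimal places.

39.13

Ed = −117P/(8394 − 117P). Set this equal to -1.2:
117P = 1.2·(8394 − 117P) ⇒ 117P(1 + 1.2) = 1.2·8394
P = 1.2·8394 / (117·2.2) = 39.1328…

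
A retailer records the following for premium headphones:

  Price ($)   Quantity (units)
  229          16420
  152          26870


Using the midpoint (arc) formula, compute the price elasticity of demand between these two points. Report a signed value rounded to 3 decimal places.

-1.194

%ΔQ = (26870 − 16420) / [(16420 + 26870)/2] = 10450/21645 = 0.482790…
%ΔP = (152 − 229) / [(229 + 152)/2] = -77/190.5 = -0.404199…
Arc Ed = %ΔQ / %ΔP = (10450/21645) / (-77/190.5) = -1.19443…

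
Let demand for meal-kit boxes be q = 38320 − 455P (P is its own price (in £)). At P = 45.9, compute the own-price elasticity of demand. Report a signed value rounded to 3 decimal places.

At the given values, q = 38320 − 455(45.9) = 17435.5.
∂q/∂P = −455.
E = (-455) × (45.9/17435.5) = -1.19781…

-1.198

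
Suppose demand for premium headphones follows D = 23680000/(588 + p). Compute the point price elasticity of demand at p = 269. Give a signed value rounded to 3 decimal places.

-0.314

dD/dp = −23680000/(588 + p)² = -32.2419. At p = 269, D = 27631.3.
Ed = (dD/dp)·(p/D) = (-32.2419) × (269/27631.3) = -0.31388…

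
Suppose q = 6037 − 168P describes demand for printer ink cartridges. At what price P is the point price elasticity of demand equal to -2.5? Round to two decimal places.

25.67

Ed = −168P/(6037 − 168P). Set this equal to -2.5:
168P = 2.5·(6037 − 168P) ⇒ 168P(1 + 2.5) = 2.5·6037
P = 2.5·6037 / (168·3.5) = 25.6675…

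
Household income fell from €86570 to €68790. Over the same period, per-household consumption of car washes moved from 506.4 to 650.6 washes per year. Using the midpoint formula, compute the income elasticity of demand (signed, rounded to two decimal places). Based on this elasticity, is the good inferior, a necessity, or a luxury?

%ΔQ = (650.6 − 506.4)/[( 506.4 + 650.6)/2] = 144.2/578.5 = 0.249265…
%ΔIncome = (68790 − 86570)/[( 86570 + 68790)/2] = -17780/77680 = -0.228887…
E_income = (144.2/578.5) / (-17780/77680) = -1.0890…
E_income < 0 ⇒ inferior good.

-1.09; inferior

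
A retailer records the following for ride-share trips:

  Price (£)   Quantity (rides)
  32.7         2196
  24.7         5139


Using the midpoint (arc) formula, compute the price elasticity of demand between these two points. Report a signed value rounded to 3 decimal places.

%ΔQ = (5139 − 2196) / [(2196 + 5139)/2] = 2943/3667.5 = 0.802453…
%ΔP = (24.7 − 32.7) / [(32.7 + 24.7)/2] = -8/28.7 = -0.278745…
Arc Ed = %ΔQ / %ΔP = (2943/3667.5) / (-8/28.7) = -2.87880…

-2.879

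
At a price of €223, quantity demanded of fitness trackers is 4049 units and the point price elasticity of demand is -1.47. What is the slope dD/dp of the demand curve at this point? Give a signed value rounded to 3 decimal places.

-26.691

Ed = (dD/dp)·(p/D) ⇒ dD/dp = Ed·D/p = (-1.47)·4049/223 = -26.69071…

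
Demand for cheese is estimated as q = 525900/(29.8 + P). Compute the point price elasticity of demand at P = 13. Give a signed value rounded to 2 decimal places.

-0.30

dq/dP = −525900/(29.8 + P)² = -287.088. At P = 13, q = 12287.4.
Ed = (dq/dP)·(P/q) = (-287.088) × (13/12287.4) = -0.3037…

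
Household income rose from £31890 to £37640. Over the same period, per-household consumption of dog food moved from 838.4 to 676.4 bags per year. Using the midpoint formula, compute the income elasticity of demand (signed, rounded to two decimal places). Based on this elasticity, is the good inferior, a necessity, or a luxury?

%ΔQ = (676.4 − 838.4)/[( 838.4 + 676.4)/2] = -162/757.4 = -0.213889…
%ΔIncome = (37640 − 31890)/[( 31890 + 37640)/2] = 5750/34765 = 0.165396…
E_income = (-162/757.4) / (5750/34765) = -1.2931…
E_income < 0 ⇒ inferior good.

-1.29; inferior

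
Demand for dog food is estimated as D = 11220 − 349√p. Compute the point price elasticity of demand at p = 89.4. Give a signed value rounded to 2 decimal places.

dD/dp = −349/(2√p) = -18.4555. At p = 89.4, D = 7920.15.
Ed = (dD/dp)·(p/D) = (-18.4555) × (89.4/7920.15) = -0.2083…

-0.21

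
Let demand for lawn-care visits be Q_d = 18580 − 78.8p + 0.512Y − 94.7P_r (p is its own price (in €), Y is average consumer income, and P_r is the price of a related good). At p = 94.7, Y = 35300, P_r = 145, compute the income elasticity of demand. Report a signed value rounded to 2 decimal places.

1.17

At the given values, Q_d = 18580 − 78.8(94.7) + 0.512(35300) − 94.7(145) = 15459.74.
∂Q_d/∂Y = 0.512.
E = (0.512) × (35300/15459.74) = 1.1690…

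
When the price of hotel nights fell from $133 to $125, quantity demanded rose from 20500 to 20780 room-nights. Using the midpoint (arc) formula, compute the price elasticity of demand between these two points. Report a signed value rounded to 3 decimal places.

-0.219

%ΔQ = (20780 − 20500) / [(20500 + 20780)/2] = 280/20640 = 0.013565…
%ΔP = (125 − 133) / [(133 + 125)/2] = -8/129 = -0.062015…
Arc Ed = %ΔQ / %ΔP = (280/20640) / (-8/129) = -0.21875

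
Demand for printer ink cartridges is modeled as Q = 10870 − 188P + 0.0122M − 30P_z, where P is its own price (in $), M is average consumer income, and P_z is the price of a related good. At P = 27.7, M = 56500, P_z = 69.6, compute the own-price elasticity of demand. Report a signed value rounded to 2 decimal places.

-1.22

At the given values, Q = 10870 − 188(27.7) + 0.0122(56500) − 30(69.6) = 4263.7.
∂Q/∂P = −188.
E = (-188) × (27.7/4263.7) = -1.2213…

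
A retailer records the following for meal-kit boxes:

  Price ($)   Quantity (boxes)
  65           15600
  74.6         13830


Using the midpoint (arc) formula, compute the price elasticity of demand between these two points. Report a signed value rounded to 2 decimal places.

%ΔQ = (13830 − 15600) / [(15600 + 13830)/2] = -1770/14715 = -0.120285…
%ΔP = (74.6 − 65) / [(65 + 74.6)/2] = 9.6/69.8 = 0.137535…
Arc Ed = %ΔQ / %ΔP = (-1770/14715) / (9.6/69.8) = -0.8745…

-0.87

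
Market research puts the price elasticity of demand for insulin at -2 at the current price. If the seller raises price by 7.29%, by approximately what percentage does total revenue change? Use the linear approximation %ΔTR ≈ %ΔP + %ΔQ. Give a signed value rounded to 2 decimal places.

%ΔQ ≈ Ed × %ΔP = (-2) × (+7.29%) = -14.5800%
%ΔTR ≈ %ΔP + %ΔQ = (+7.29%) + (-14.5800%) = -7.2900%

-7.29%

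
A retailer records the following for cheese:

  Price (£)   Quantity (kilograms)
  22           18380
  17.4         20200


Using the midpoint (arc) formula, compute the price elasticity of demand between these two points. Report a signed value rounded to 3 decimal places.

-0.404

%ΔQ = (20200 − 18380) / [(18380 + 20200)/2] = 1820/19290 = 0.094349…
%ΔP = (17.4 − 22) / [(22 + 17.4)/2] = -4.6/19.7 = -0.233502…
Arc Ed = %ΔQ / %ΔP = (1820/19290) / (-4.6/19.7) = -0.40406…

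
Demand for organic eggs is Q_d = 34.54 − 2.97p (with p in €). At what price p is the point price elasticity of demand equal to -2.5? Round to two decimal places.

Ed = −2.97p/(34.54 − 2.97p). Set this equal to -2.5:
2.97p = 2.5·(34.54 − 2.97p) ⇒ 2.97p(1 + 2.5) = 2.5·34.54
p = 2.5·34.54 / (2.97·3.5) = 8.3068…

8.31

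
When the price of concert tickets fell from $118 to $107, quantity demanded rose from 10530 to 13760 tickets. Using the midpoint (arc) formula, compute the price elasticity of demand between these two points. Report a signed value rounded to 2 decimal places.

-2.72

%ΔQ = (13760 − 10530) / [(10530 + 13760)/2] = 3230/12145 = 0.265953…
%ΔP = (107 − 118) / [(118 + 107)/2] = -11/112.5 = -0.097777…
Arc Ed = %ΔQ / %ΔP = (3230/12145) / (-11/112.5) = -2.7199…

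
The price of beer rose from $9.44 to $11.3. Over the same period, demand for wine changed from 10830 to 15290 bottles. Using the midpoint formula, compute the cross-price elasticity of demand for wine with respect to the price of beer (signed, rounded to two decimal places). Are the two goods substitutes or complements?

%ΔQ_{wine} = (15290 − 10830)/avg = 4460/13060 = 0.341500…
%ΔP_{beer} = (11.3 − 9.44)/avg = 1.86/10.37 = 0.179363…
E_cross = (4460/13060) / (1.86/10.37) = 1.9039…
E_cross > 0 ⇒ the goods are substitutes.

1.90; substitutes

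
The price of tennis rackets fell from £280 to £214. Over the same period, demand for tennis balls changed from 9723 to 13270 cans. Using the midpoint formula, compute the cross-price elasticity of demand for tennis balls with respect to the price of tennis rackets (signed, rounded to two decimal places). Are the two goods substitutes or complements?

%ΔQ_{tennis balls} = (13270 − 9723)/avg = 3547/11496.5 = 0.308528…
%ΔP_{tennis rackets} = (214 − 280)/avg = -66/247 = -0.267206…
E_cross = (3547/11496.5) / (-66/247) = -1.1546…
E_cross < 0 ⇒ the goods are complements.

-1.15; complements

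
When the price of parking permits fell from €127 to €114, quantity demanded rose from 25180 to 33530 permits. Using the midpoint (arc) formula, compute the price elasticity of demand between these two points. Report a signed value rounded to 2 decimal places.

-2.64

%ΔQ = (33530 − 25180) / [(25180 + 33530)/2] = 8350/29355 = 0.284448…
%ΔP = (114 − 127) / [(127 + 114)/2] = -13/120.5 = -0.107883…
Arc Ed = %ΔQ / %ΔP = (8350/29355) / (-13/120.5) = -2.6366…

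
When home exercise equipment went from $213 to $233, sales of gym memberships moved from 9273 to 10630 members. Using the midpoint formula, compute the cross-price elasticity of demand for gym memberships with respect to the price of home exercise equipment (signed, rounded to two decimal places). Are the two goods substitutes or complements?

1.52; substitutes

%ΔQ_{gym memberships} = (10630 − 9273)/avg = 1357/9951.5 = 0.136361…
%ΔP_{home exercise equipment} = (233 − 213)/avg = 20/223 = 0.089686…
E_cross = (1357/9951.5) / (20/223) = 1.5204…
E_cross > 0 ⇒ the goods are substitutes.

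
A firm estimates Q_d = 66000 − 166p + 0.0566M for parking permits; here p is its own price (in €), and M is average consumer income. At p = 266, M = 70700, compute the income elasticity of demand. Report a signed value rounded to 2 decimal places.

At the given values, Q_d = 66000 − 166(266) + 0.0566(70700) = 25845.62.
∂Q_d/∂M = 0.0566.
E = (0.0566) × (70700/25845.62) = 0.1548…

0.15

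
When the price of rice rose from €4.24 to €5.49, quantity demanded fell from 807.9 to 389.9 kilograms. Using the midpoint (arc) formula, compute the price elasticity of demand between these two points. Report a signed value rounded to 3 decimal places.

%ΔQ = (389.9 − 807.9) / [(807.9 + 389.9)/2] = -418/598.9 = -0.697946…
%ΔP = (5.49 − 4.24) / [(4.24 + 5.49)/2] = 1.25/4.865 = 0.256937…
Arc Ed = %ΔQ / %ΔP = (-418/598.9) / (1.25/4.865) = -2.71640…

-2.716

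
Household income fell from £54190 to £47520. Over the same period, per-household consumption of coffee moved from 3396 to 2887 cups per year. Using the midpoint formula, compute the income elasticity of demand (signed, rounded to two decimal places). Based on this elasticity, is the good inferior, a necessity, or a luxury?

1.24; luxury

%ΔQ = (2887 − 3396)/[( 3396 + 2887)/2] = -509/3141.5 = -0.162024…
%ΔIncome = (47520 − 54190)/[( 54190 + 47520)/2] = -6670/50855 = -0.131157…
E_income = (-509/3141.5) / (-6670/50855) = 1.2353…
E_income > 1 ⇒ normal good, luxury.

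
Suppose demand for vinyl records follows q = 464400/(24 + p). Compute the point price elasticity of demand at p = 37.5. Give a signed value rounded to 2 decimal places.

-0.61

dq/dp = −464400/(24 + p)² = -122.784. At p = 37.5, q = 7551.22.
Ed = (dq/dp)·(p/q) = (-122.784) × (37.5/7551.22) = -0.6097…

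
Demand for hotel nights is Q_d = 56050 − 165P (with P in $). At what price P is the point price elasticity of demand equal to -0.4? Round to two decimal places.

97.06

Ed = −165P/(56050 − 165P). Set this equal to -0.4:
165P = 0.4·(56050 − 165P) ⇒ 165P(1 + 0.4) = 0.4·56050
P = 0.4·56050 / (165·1.4) = 97.0562…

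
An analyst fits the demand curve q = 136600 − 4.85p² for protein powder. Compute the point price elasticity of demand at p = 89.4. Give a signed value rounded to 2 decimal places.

dq/dp = −2·4.85·p = -867.18. At p = 89.4, q = 97837.054.
Ed = (dq/dp)·(p/q) = (-867.18) × (89.4/97837.054) = -0.7923…

-0.79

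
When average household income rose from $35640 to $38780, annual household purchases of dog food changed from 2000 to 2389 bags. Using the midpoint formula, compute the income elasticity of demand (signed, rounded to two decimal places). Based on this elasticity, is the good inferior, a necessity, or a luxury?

%ΔQ = (2389 − 2000)/[( 2000 + 2389)/2] = 389/2194.5 = 0.177261…
%ΔIncome = (38780 − 35640)/[( 35640 + 38780)/2] = 3140/37210 = 0.084385…
E_income = (389/2194.5) / (3140/37210) = 2.1006…
E_income > 1 ⇒ normal good, luxury.

2.10; luxury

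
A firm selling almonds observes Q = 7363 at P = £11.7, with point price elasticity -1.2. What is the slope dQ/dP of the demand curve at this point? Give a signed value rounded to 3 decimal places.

Ed = (dQ/dP)·(P/Q) ⇒ dQ/dP = Ed·Q/P = (-1.2)·7363/11.7 = -755.17948…

-755.179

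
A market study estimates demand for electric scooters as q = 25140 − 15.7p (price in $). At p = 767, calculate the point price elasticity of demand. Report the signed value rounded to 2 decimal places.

dq/dp = −15.7. At p = 767, q = 25140 − 15.7(767) = 13098.1.
Ed = (dq/dp)·(p/q) = −15.7 × (767/13098.1) = -0.9193…

-0.92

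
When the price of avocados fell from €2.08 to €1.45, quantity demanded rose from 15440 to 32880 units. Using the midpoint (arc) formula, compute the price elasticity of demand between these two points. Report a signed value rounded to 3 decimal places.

%ΔQ = (32880 − 15440) / [(15440 + 32880)/2] = 17440/24160 = 0.721854…
%ΔP = (1.45 − 2.08) / [(2.08 + 1.45)/2] = -0.63/1.765 = -0.356940…
Arc Ed = %ΔQ / %ΔP = (17440/24160) / (-0.63/1.765) = -2.02233…

-2.022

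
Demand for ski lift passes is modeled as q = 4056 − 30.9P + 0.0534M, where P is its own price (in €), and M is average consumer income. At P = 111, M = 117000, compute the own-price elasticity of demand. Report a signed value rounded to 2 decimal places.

At the given values, q = 4056 − 30.9(111) + 0.0534(117000) = 6873.9.
∂q/∂P = −30.9.
E = (-30.9) × (111/6873.9) = -0.4989…

-0.50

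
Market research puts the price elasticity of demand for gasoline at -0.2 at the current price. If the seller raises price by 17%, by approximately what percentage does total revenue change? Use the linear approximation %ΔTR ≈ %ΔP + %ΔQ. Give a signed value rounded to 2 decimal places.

+13.60%

%ΔQ ≈ Ed × %ΔP = (-0.2) × (+17%) = -3.4000%
%ΔTR ≈ %ΔP + %ΔQ = (+17%) + (-3.4000%) = +13.6000%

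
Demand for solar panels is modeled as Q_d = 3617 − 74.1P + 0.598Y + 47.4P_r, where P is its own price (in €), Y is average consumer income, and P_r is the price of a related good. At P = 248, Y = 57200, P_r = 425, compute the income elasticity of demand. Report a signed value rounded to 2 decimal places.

0.86

At the given values, Q_d = 3617 − 74.1(248) + 0.598(57200) + 47.4(425) = 39590.8.
∂Q_d/∂Y = 0.598.
E = (0.598) × (57200/39590.8) = 0.8639…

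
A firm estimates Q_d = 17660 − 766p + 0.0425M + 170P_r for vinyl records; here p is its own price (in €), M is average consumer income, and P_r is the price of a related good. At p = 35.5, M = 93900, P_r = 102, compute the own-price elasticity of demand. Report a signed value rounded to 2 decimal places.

-2.30

At the given values, Q_d = 17660 − 766(35.5) + 0.0425(93900) + 170(102) = 11797.75.
∂Q_d/∂p = −766.
E = (-766) × (35.5/11797.75) = -2.3049…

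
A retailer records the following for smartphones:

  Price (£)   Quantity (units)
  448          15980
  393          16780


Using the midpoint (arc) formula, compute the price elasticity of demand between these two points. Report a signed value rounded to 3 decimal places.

-0.373

%ΔQ = (16780 − 15980) / [(15980 + 16780)/2] = 800/16380 = 0.048840…
%ΔP = (393 − 448) / [(448 + 393)/2] = -55/420.5 = -0.130796…
Arc Ed = %ΔQ / %ΔP = (800/16380) / (-55/420.5) = -0.37340…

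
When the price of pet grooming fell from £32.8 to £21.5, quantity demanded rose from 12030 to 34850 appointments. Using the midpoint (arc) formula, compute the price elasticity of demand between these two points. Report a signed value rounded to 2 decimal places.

%ΔQ = (34850 − 12030) / [(12030 + 34850)/2] = 22820/23440 = 0.973549…
%ΔP = (21.5 − 32.8) / [(32.8 + 21.5)/2] = -11.3/27.15 = -0.416206…
Arc Ed = %ΔQ / %ΔP = (22820/23440) / (-11.3/27.15) = -2.3391…

-2.34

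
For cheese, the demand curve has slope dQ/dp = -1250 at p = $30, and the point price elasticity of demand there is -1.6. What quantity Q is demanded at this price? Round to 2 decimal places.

23437.50

Ed = (dQ/dp)·(p/Q) ⇒ Q = (dQ/dp)·p/Ed = (-1250)·30/(-1.6) = 23437.5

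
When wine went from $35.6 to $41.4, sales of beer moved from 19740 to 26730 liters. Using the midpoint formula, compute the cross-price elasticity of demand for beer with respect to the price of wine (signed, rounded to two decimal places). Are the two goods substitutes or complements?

%ΔQ_{beer} = (26730 − 19740)/avg = 6990/23235 = 0.300839…
%ΔP_{wine} = (41.4 − 35.6)/avg = 5.8/38.5 = 0.150649…
E_cross = (6990/23235) / (5.8/38.5) = 1.9969…
E_cross > 0 ⇒ the goods are substitutes.

2.00; substitutes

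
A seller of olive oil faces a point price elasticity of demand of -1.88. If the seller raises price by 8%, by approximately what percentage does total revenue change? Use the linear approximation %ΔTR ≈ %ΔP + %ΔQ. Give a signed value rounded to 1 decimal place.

%ΔQ ≈ Ed × %ΔP = (-1.88) × (+8%) = -15.0400%
%ΔTR ≈ %ΔP + %ΔQ = (+8%) + (-15.0400%) = -7.0400%

-7.0%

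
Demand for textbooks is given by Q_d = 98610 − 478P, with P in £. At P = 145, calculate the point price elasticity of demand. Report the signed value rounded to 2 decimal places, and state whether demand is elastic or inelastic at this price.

dQ_d/dP = −478. At P = 145, Q_d = 98610 − 478(145) = 29300.
Ed = (dQ_d/dP)·(P/Q_d) = −478 × (145/29300) = -2.3655…
|Ed| = 2.37 > 1, so demand is elastic.

-2.37; elastic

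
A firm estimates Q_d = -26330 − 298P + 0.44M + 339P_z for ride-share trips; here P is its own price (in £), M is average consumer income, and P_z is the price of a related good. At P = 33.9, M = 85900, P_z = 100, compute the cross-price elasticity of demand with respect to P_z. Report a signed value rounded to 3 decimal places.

0.961

At the given values, Q_d = -26330 − 298(33.9) + 0.44(85900) + 339(100) = 35263.8.
∂Q_d/∂P_z = 339.
E = (339) × (100/35263.8) = 0.96132…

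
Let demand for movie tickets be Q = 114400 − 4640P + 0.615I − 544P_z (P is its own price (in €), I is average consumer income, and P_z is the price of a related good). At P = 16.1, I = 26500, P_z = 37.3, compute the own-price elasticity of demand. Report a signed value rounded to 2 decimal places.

At the given values, Q = 114400 − 4640(16.1) + 0.615(26500) − 544(37.3) = 35702.3.
∂Q/∂P = −4640.
E = (-4640) × (16.1/35702.3) = -2.0924…

-2.09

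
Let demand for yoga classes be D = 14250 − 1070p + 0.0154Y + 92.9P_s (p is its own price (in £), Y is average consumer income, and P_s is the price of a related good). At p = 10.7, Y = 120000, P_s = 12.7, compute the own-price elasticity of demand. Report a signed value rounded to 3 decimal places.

At the given values, D = 14250 − 1070(10.7) + 0.0154(120000) + 92.9(12.7) = 5828.83.
∂D/∂p = −1070.
E = (-1070) × (10.7/5828.83) = -1.96420…

-1.964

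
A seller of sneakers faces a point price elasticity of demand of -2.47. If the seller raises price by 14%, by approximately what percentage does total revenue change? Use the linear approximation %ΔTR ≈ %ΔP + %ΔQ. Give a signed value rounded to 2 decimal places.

%ΔQ ≈ Ed × %ΔP = (-2.47) × (+14%) = -34.5800%
%ΔTR ≈ %ΔP + %ΔQ = (+14%) + (-34.5800%) = -20.5800%

-20.58%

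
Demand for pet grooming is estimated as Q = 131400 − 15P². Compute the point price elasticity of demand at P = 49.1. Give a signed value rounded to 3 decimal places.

dQ/dP = −2·15·P = -1473. At P = 49.1, Q = 95237.85.
Ed = (dQ/dP)·(P/Q) = (-1473) × (49.1/95237.85) = -0.75940…

-0.759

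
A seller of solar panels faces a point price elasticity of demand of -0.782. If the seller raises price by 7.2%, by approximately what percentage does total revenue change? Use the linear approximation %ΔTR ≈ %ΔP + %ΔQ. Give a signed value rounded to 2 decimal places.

%ΔQ ≈ Ed × %ΔP = (-0.782) × (+7.2%) = -5.6304%
%ΔTR ≈ %ΔP + %ΔQ = (+7.2%) + (-5.6304%) = +1.5696%

+1.57%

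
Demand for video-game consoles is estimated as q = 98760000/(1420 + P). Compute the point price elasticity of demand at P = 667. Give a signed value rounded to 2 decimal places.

dq/dP = −98760000/(1420 + P)² = -22.6744. At P = 667, q = 47321.5.
Ed = (dq/dP)·(P/q) = (-22.6744) × (667/47321.5) = -0.3195…

-0.32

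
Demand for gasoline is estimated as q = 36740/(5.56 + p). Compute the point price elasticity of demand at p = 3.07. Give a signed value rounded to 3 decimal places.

dq/dp = −36740/(5.56 + p)² = -493.307. At p = 3.07, q = 4257.24.
Ed = (dq/dp)·(p/q) = (-493.307) × (3.07/4257.24) = -0.35573…

-0.356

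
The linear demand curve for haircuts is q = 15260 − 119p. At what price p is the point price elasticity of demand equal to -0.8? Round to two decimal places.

Ed = −119p/(15260 − 119p). Set this equal to -0.8:
119p = 0.8·(15260 − 119p) ⇒ 119p(1 + 0.8) = 0.8·15260
p = 0.8·15260 / (119·1.8) = 56.9934…

56.99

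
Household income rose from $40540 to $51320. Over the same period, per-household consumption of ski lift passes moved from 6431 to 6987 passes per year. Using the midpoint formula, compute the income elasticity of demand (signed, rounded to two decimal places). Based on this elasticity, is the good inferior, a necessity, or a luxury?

0.35; necessity

%ΔQ = (6987 − 6431)/[( 6431 + 6987)/2] = 556/6709 = 0.082873…
%ΔIncome = (51320 − 40540)/[( 40540 + 51320)/2] = 10780/45930 = 0.234704…
E_income = (556/6709) / (10780/45930) = 0.3530…
0 < E_income < 1 ⇒ normal good, necessity.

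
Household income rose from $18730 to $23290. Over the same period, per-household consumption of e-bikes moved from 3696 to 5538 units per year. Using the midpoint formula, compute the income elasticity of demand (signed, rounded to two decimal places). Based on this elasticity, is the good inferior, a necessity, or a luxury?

1.84; luxury

%ΔQ = (5538 − 3696)/[( 3696 + 5538)/2] = 1842/4617 = 0.398960…
%ΔIncome = (23290 − 18730)/[( 18730 + 23290)/2] = 4560/21010 = 0.217039…
E_income = (1842/4617) / (4560/21010) = 1.8381…
E_income > 1 ⇒ normal good, luxury.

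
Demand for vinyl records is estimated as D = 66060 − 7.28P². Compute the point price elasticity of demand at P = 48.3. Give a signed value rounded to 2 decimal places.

-0.69

dD/dP = −2·7.28·P = -703.248. At P = 48.3, D = 49076.5608.
Ed = (dD/dP)·(P/D) = (-703.248) × (48.3/49076.5608) = -0.6921…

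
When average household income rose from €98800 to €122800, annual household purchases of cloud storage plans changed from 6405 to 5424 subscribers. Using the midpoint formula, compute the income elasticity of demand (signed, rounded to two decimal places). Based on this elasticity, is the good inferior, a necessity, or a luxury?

-0.77; inferior

%ΔQ = (5424 − 6405)/[( 6405 + 5424)/2] = -981/5914.5 = -0.165863…
%ΔIncome = (122800 − 98800)/[( 98800 + 122800)/2] = 24000/110800 = 0.216606…
E_income = (-981/5914.5) / (24000/110800) = -0.7657…
E_income < 0 ⇒ inferior good.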